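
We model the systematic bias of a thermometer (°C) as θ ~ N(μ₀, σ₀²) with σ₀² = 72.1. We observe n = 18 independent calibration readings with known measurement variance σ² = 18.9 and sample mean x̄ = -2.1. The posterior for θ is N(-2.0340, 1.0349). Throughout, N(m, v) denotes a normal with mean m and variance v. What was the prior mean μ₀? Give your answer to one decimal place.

μ₀ = 2.5

The posterior mean is a precision-weighted average: μ_n = (τ₀μ₀ + τ_data·x̄)/(τ₀+τ_data), with τ₀=1/σ₀² and τ_data=n/σ².
Here τ₀ = 1/72.1 = 0.013870 and τ_data = 18/18.9 = 0.952381, so τ_n = 0.966251.
Rearranging for μ₀: μ₀ = (μ_n·τ_n − τ_data·x̄)/τ₀ = (-2.0340·0.966251 − 0.952381·-2.1) / 0.013870 = 0.034646/0.013870 ≈ 2.5.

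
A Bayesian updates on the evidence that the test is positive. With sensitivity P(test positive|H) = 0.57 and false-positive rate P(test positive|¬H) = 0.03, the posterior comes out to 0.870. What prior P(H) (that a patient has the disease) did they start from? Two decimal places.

P(H) = 0.26

Bayes' rule in odds form gives O(H|E) = O(H)·[P(E|H)/P(E|¬H)], hence O(H) = O(H|E)/LR.
Posterior odds = 0.870/(1−0.870) = 6.6923. LR = 0.57/0.03 = 19.0000.
Prior odds = 6.6923/19.0000 = 0.3522, so P(H) = 0.3522/(1+0.3522) ≈ 0.26.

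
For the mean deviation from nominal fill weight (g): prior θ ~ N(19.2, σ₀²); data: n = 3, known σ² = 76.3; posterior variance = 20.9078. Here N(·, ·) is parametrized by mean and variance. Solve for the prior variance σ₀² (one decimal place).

σ₀² = 117.5

For the Normal–Normal model with known σ², precisions add: τ_n = τ₀ + n/σ².
So 1/σ₀² = 1/20.9078 − 3/76.3 = 0.047829 − 0.039318 = 0.008511.
Hence σ₀² = 1/0.008511 ≈ 117.5.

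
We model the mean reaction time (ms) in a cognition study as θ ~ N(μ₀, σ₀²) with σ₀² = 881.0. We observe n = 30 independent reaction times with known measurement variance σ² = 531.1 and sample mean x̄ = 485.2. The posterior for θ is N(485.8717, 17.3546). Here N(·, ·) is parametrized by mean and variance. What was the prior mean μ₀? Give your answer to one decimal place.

μ₀ = 519.3

The posterior mean is a precision-weighted average: μ_n = (τ₀μ₀ + τ_data·x̄)/(τ₀+τ_data), with τ₀=1/σ₀² and τ_data=n/σ².
Here τ₀ = 1/881.0 = 0.001135 and τ_data = 30/531.1 = 0.056487, so τ_n = 0.057622.
Rearranging for μ₀: μ₀ = (μ_n·τ_n − τ_data·x̄)/τ₀ = (485.8717·0.057622 − 0.056487·485.2) / 0.001135 = 0.589407/0.001135 ≈ 519.3.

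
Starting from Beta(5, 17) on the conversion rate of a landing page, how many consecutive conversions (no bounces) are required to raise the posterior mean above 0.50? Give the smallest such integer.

After k conversions and 0 bounces the posterior is Beta(5+k, 17), with mean (5+k)/(5+17+k).
Set (5+k)/(22+k) > 0.50 and solve: k > (0.50·22 − 5)/(1 − 0.50) = 12.000.
The smallest integer exceeding 12.000 is 13, and checking k=13: (18)/(35) = 0.5143 > 0.50.

k = 13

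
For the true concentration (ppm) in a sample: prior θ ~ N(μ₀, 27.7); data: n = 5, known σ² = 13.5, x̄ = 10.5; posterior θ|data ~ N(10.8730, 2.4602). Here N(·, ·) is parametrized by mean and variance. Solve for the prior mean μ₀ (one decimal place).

μ₀ = 14.7

The posterior mean is a precision-weighted average: μ_n = (τ₀μ₀ + τ_data·x̄)/(τ₀+τ_data), with τ₀=1/σ₀² and τ_data=n/σ².
Here τ₀ = 1/27.7 = 0.036101 and τ_data = 5/13.5 = 0.370370, so τ_n = 0.406471.
Rearranging for μ₀: μ₀ = (μ_n·τ_n − τ_data·x̄)/τ₀ = (10.8730·0.406471 − 0.370370·10.5) / 0.036101 = 0.530674/0.036101 ≈ 14.7.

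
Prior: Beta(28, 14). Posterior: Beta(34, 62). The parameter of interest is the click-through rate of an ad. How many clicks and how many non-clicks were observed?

6 clicks and 48 non-clicks

Beta is conjugate to the binomial likelihood: posterior = Beta(a+s, b+f).
So s = 34 − 28 = 6 and f = 62 − 14 = 48.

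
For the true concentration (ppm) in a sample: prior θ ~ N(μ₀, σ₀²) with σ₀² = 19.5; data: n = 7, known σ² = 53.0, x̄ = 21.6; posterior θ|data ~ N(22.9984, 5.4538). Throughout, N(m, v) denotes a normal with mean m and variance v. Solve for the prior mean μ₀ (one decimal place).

μ₀ = 26.6

The posterior mean is a precision-weighted average: μ_n = (τ₀μ₀ + τ_data·x̄)/(τ₀+τ_data), with τ₀=1/σ₀² and τ_data=n/σ².
Here τ₀ = 1/19.5 = 0.051282 and τ_data = 7/53.0 = 0.132075, so τ_n = 0.183357.
Rearranging for μ₀: μ₀ = (μ_n·τ_n − τ_data·x̄)/τ₀ = (22.9984·0.183357 − 0.132075·21.6) / 0.051282 = 1.364098/0.051282 ≈ 26.6.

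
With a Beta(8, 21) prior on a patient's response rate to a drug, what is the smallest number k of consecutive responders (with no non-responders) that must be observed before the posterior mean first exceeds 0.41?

k = 7

After k responders and 0 non-responders the posterior is Beta(8+k, 21), with mean (8+k)/(8+21+k).
Set (8+k)/(29+k) > 0.41 and solve: k > (0.41·29 − 8)/(1 − 0.41) = 6.593.
The smallest integer exceeding 6.593 is 7, and checking k=7: (15)/(36) = 0.4167 > 0.41.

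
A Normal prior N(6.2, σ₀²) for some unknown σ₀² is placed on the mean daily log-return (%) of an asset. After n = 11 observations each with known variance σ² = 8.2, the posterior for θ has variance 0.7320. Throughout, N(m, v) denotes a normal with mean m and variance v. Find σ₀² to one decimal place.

Posterior precision equals prior precision plus data precision: 1/σ_n² = 1/σ₀² + n/σ².
So 1/σ₀² = 1/0.7320 − 11/8.2 = 1.366120 − 1.341463 = 0.024657.
Hence σ₀² = 1/0.024657 ≈ 40.6.

σ₀² = 40.6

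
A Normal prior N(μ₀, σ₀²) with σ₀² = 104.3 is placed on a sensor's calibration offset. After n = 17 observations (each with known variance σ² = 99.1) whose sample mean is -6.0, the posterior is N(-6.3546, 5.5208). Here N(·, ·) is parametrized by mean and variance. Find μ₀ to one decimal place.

μ₀ = -12.7

With known observation variance, the Normal–Normal posterior has precision τ_n = τ₀ + n/σ² and mean μ_n = (τ₀μ₀ + (n/σ²)x̄)/τ_n.
Here τ₀ = 1/104.3 = 0.009588 and τ_data = 17/99.1 = 0.171544, so τ_n = 0.181132.
Rearranging for μ₀: μ₀ = (μ_n·τ_n − τ_data·x̄)/τ₀ = (-6.3546·0.181132 − 0.171544·-6.0) / 0.009588 = -0.121757/0.009588 ≈ -12.7.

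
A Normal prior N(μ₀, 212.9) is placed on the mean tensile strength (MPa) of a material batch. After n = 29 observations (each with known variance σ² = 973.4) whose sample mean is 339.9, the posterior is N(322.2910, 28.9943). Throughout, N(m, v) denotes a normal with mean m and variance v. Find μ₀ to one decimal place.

With known observation variance, the Normal–Normal posterior has precision τ_n = τ₀ + n/σ² and mean μ_n = (τ₀μ₀ + (n/σ²)x̄)/τ_n.
Here τ₀ = 1/212.9 = 0.004697 and τ_data = 29/973.4 = 0.029792, so τ_n = 0.034489.
Rearranging for μ₀: μ₀ = (μ_n·τ_n − τ_data·x̄)/τ₀ = (322.2910·0.034489 − 0.029792·339.9) / 0.004697 = 0.989193/0.004697 ≈ 210.6.

μ₀ = 210.6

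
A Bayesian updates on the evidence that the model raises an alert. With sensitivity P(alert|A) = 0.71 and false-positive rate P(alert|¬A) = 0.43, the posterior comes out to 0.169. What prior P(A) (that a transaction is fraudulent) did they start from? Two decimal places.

In odds form, posterior odds = prior odds × likelihood ratio, so prior odds = posterior odds ÷ LR.
Posterior odds = 0.169/(1−0.169) = 0.2034. LR = 0.71/0.43 = 1.6512.
Prior odds = 0.2034/1.6512 = 0.1232, so P(A) = 0.1232/(1+0.1232) ≈ 0.11.

P(A) = 0.11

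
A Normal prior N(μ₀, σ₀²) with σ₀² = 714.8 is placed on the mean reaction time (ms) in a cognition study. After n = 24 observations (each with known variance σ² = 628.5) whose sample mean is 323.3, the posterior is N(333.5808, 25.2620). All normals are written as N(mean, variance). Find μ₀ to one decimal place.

μ₀ = 614.2

The posterior mean is a precision-weighted average: μ_n = (τ₀μ₀ + τ_data·x̄)/(τ₀+τ_data), with τ₀=1/σ₀² and τ_data=n/σ².
Here τ₀ = 1/714.8 = 0.001399 and τ_data = 24/628.5 = 0.038186, so τ_n = 0.039585.
Rearranging for μ₀: μ₀ = (μ_n·τ_n − τ_data·x̄)/τ₀ = (333.5808·0.039585 − 0.038186·323.3) / 0.001399 = 0.859262/0.001399 ≈ 614.2.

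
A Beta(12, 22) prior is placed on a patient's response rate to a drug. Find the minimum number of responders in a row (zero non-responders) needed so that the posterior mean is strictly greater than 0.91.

After k responders and 0 non-responders the posterior is Beta(12+k, 22), with mean (12+k)/(12+22+k).
Set (12+k)/(34+k) > 0.91 and solve: k > (0.91·34 − 12)/(1 − 0.91) = 210.444.
The smallest integer exceeding 210.444 is 211, and checking k=211: (223)/(245) = 0.9102 > 0.91.

k = 211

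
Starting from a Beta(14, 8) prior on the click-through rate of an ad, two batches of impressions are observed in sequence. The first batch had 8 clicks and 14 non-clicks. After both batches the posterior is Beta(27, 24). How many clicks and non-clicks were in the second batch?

Sequential conjugate updates are equivalent to a single update on the pooled data, so total successes = posterior α − prior α and total failures = posterior β − prior β.
Total across both batches: 27−14=13 clicks, 24−8=16 non-clicks.
Subtract the first batch: 13−8=5 clicks and 16−14=2 non-clicks.

5 clicks and 2 non-clicks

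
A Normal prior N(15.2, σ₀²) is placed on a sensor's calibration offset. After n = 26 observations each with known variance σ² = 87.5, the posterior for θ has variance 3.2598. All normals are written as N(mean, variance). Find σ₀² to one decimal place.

σ₀² = 103.9

For the Normal–Normal model with known σ², precisions add: τ_n = τ₀ + n/σ².
So 1/σ₀² = 1/3.2598 − 26/87.5 = 0.306767 − 0.297143 = 0.009624.
Hence σ₀² = 1/0.009624 ≈ 103.9.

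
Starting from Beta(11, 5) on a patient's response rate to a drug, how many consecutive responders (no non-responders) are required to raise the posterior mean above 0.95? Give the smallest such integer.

k = 85

After k responders and 0 non-responders the posterior is Beta(11+k, 5), with mean (11+k)/(11+5+k).
Set (11+k)/(16+k) > 0.95 and solve: k > (0.95·16 − 11)/(1 − 0.95) = 84.000.
The smallest integer exceeding 84.000 is 85.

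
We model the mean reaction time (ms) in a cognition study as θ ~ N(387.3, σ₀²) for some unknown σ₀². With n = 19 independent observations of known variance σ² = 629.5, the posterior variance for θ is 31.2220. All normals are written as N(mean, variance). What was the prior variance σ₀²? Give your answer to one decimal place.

Posterior precision equals prior precision plus data precision: 1/σ_n² = 1/σ₀² + n/σ².
So 1/σ₀² = 1/31.2220 − 19/629.5 = 0.032029 − 0.030183 = 0.001846.
Hence σ₀² = 1/0.001846 ≈ 541.7.

σ₀² = 541.7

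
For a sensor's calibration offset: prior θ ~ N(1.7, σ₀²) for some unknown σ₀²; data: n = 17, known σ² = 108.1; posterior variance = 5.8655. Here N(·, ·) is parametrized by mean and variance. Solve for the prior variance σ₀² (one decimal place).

σ₀² = 75.6

For the Normal–Normal model with known σ², precisions add: τ_n = τ₀ + n/σ².
So 1/σ₀² = 1/5.8655 − 17/108.1 = 0.170488 − 0.157262 = 0.013226.
Hence σ₀² = 1/0.013226 ≈ 75.6.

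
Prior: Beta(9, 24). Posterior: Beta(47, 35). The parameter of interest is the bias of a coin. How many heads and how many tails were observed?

38 heads and 11 tails

Beta is conjugate to the binomial likelihood: posterior = Beta(α+s, β+f).
So s = 47 − 9 = 38 and f = 35 − 24 = 11.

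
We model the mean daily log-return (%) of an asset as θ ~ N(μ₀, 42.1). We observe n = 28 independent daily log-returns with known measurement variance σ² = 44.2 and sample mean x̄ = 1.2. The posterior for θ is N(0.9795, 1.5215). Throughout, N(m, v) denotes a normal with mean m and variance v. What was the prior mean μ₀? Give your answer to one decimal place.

With known observation variance, the Normal–Normal posterior has precision τ_n = τ₀ + n/σ² and mean μ_n = (τ₀μ₀ + (n/σ²)x̄)/τ_n.
Here τ₀ = 1/42.1 = 0.023753 and τ_data = 28/44.2 = 0.633484, so τ_n = 0.657237.
Rearranging for μ₀: μ₀ = (μ_n·τ_n − τ_data·x̄)/τ₀ = (0.9795·0.657237 − 0.633484·1.2) / 0.023753 = -0.116417/0.023753 ≈ -4.9.

μ₀ = -4.9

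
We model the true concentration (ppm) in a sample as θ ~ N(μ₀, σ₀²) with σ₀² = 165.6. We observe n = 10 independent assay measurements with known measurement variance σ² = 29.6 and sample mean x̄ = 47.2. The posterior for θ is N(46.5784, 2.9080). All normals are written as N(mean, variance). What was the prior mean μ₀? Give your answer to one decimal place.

With known observation variance, the Normal–Normal posterior has precision τ_n = τ₀ + n/σ² and mean μ_n = (τ₀μ₀ + (n/σ²)x̄)/τ_n.
Here τ₀ = 1/165.6 = 0.006039 and τ_data = 10/29.6 = 0.337838, so τ_n = 0.343877.
Rearranging for μ₀: μ₀ = (μ_n·τ_n − τ_data·x̄)/τ₀ = (46.5784·0.343877 − 0.337838·47.2) / 0.006039 = 0.071287/0.006039 ≈ 11.8.

μ₀ = 11.8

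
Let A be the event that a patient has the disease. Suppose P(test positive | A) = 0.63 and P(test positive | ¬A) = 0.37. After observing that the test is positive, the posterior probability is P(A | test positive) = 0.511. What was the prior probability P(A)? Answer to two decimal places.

P(A) = 0.38

Bayes' rule in odds form gives O(A|E) = O(A)·[P(E|A)/P(E|¬A)], hence O(A) = O(A|E)/LR.
Posterior odds = 0.511/(1−0.511) = 1.0450. LR = 0.63/0.37 = 1.7027.
Prior odds = 1.0450/1.7027 = 0.6137, so P(A) = 0.6137/(1+0.6137) ≈ 0.38.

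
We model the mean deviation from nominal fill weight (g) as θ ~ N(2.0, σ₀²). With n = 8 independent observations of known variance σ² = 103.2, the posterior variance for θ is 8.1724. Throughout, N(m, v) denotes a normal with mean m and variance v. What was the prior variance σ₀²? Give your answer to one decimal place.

Posterior precision equals prior precision plus data precision: 1/σ_n² = 1/σ₀² + n/σ².
So 1/σ₀² = 1/8.1724 − 8/103.2 = 0.122363 − 0.077519 = 0.044844.
Hence σ₀² = 1/0.044844 ≈ 22.3.

σ₀² = 22.3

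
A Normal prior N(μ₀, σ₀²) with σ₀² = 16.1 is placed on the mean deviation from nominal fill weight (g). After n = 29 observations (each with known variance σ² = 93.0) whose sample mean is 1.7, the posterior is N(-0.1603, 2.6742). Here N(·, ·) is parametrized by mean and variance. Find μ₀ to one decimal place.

The posterior mean is a precision-weighted average: μ_n = (τ₀μ₀ + τ_data·x̄)/(τ₀+τ_data), with τ₀=1/σ₀² and τ_data=n/σ².
Here τ₀ = 1/16.1 = 0.062112 and τ_data = 29/93.0 = 0.311828, so τ_n = 0.373940.
Rearranging for μ₀: μ₀ = (μ_n·τ_n − τ_data·x̄)/τ₀ = (-0.1603·0.373940 − 0.311828·1.7) / 0.062112 = -0.590050/0.062112 ≈ -9.5.

μ₀ = -9.5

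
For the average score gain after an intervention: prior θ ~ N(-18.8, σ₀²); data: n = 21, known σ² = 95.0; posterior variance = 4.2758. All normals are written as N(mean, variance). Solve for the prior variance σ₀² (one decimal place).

Posterior precision equals prior precision plus data precision: 1/σ_n² = 1/σ₀² + n/σ².
So 1/σ₀² = 1/4.2758 − 21/95.0 = 0.233874 − 0.221053 = 0.012821.
Hence σ₀² = 1/0.012821 ≈ 78.0.

σ₀² = 78.0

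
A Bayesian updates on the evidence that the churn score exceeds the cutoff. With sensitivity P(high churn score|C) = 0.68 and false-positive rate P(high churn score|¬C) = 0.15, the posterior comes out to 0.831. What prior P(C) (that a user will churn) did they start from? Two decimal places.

P(C) = 0.52

In odds form, posterior odds = prior odds × likelihood ratio, so prior odds = posterior odds ÷ LR.
Posterior odds = 0.831/(1−0.831) = 4.9172. LR = 0.68/0.15 = 4.5333.
Prior odds = 4.9172/4.5333 = 1.0847, so P(C) = 1.0847/(1+1.0847) ≈ 0.52.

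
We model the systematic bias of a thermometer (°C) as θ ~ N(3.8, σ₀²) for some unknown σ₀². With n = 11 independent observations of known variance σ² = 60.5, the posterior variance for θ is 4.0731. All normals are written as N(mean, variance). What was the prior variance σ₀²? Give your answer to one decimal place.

For the Normal–Normal model with known σ², precisions add: τ_n = τ₀ + n/σ².
So 1/σ₀² = 1/4.0731 − 11/60.5 = 0.245513 − 0.181818 = 0.063695.
Hence σ₀² = 1/0.063695 ≈ 15.7.

σ₀² = 15.7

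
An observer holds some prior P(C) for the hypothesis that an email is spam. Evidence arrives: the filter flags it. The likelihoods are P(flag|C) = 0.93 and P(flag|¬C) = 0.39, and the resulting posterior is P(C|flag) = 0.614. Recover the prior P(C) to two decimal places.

P(C) = 0.40

In odds form, posterior odds = prior odds × likelihood ratio, so prior odds = posterior odds ÷ LR.
Posterior odds = 0.614/(1−0.614) = 1.5907. LR = 0.93/0.39 = 2.3846.
Prior odds = 1.5907/2.3846 = 0.6671, so P(C) = 0.6671/(1+0.6671) ≈ 0.40.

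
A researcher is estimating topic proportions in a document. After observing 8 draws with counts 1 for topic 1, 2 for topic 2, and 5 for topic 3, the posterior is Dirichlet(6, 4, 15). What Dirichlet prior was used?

For a Dirichlet(α) prior with multinomial counts c, the posterior is Dirichlet(α + c) componentwise.
Subtract each count from the matching posterior parameter: 6−1=5, 4−2=2, 15−5=10.

Dirichlet(5, 2, 10)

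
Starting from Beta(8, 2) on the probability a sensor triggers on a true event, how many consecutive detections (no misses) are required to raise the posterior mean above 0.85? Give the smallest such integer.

k = 4

After k detections and 0 misses the posterior is Beta(8+k, 2), with mean (8+k)/(8+2+k).
Set (8+k)/(10+k) > 0.85 and solve: k > (0.85·10 − 8)/(1 − 0.85) = 3.333.
The smallest integer exceeding 3.333 is 4, and checking k=4: (12)/(14) = 0.8571 > 0.85.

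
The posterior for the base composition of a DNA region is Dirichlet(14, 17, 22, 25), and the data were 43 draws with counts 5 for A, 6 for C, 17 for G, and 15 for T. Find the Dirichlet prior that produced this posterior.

For a Dirichlet(α) prior with multinomial counts c, the posterior is Dirichlet(α + c) componentwise.
Subtract each count from the matching posterior parameter: 14−5=9, 17−6=11, 22−17=5, 25−15=10.

Dirichlet(9, 11, 5, 10)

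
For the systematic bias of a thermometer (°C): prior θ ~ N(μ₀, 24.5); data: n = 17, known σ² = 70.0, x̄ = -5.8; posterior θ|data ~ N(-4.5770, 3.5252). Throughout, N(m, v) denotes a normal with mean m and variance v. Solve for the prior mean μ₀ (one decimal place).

The posterior mean is a precision-weighted average: μ_n = (τ₀μ₀ + τ_data·x̄)/(τ₀+τ_data), with τ₀=1/σ₀² and τ_data=n/σ².
Here τ₀ = 1/24.5 = 0.040816 and τ_data = 17/70.0 = 0.242857, so τ_n = 0.283673.
Rearranging for μ₀: μ₀ = (μ_n·τ_n − τ_data·x̄)/τ₀ = (-4.5770·0.283673 − 0.242857·-5.8) / 0.040816 = 0.110199/0.040816 ≈ 2.7.

μ₀ = 2.7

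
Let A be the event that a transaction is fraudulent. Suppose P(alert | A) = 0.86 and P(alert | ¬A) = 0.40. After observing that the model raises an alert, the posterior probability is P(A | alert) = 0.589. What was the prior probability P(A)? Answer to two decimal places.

In odds form, posterior odds = prior odds × likelihood ratio, so prior odds = posterior odds ÷ LR.
Posterior odds = 0.589/(1−0.589) = 1.4331. LR = 0.86/0.40 = 2.1500.
Prior odds = 1.4331/2.1500 = 0.6666, so P(A) = 0.6666/(1+0.6666) ≈ 0.40.

P(A) = 0.40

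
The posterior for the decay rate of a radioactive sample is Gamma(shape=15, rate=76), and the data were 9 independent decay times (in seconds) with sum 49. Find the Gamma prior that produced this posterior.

Gamma(shape=6, rate=27)

Gamma–exponential conjugacy: posterior shape = α + n, posterior rate = β + Σtᵢ.
So α = 15 − 9 = 6 and β = 76 − 49 = 27.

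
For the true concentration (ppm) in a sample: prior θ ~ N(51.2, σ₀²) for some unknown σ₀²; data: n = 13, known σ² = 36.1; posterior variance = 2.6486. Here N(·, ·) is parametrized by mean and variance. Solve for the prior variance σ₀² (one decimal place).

σ₀² = 57.3

Posterior precision equals prior precision plus data precision: 1/σ_n² = 1/σ₀² + n/σ².
So 1/σ₀² = 1/2.6486 − 13/36.1 = 0.377558 − 0.360111 = 0.017447.
Hence σ₀² = 1/0.017447 ≈ 57.3.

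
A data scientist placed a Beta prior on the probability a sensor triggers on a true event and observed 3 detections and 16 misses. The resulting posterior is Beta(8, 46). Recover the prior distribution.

Beta is conjugate to the binomial likelihood: posterior = Beta(α+s, β+f).
So α = 8 − 3 = 5 and β = 46 − 16 = 30.

Beta(5, 30)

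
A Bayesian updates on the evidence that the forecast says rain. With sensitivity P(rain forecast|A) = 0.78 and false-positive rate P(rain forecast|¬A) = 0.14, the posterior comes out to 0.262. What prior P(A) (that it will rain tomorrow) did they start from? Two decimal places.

In odds form, posterior odds = prior odds × likelihood ratio, so prior odds = posterior odds ÷ LR.
Posterior odds = 0.262/(1−0.262) = 0.3550. LR = 0.78/0.14 = 5.5714.
Prior odds = 0.3550/5.5714 = 0.0637, so P(A) = 0.0637/(1+0.0637) ≈ 0.06.

P(A) = 0.06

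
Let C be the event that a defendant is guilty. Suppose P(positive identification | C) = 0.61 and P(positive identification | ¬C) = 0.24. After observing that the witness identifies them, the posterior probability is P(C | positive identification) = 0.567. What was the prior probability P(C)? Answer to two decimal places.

P(C) = 0.34

Bayes' rule in odds form gives O(C|E) = O(C)·[P(E|C)/P(E|¬C)], hence O(C) = O(C|E)/LR.
Posterior odds = 0.567/(1−0.567) = 1.3095. LR = 0.61/0.24 = 2.5417.
Prior odds = 1.3095/2.5417 = 0.5152, so P(C) = 0.5152/(1+0.5152) ≈ 0.34.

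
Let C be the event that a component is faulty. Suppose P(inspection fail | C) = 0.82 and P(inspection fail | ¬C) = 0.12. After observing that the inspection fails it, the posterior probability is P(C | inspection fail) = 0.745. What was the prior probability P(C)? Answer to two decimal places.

In odds form, posterior odds = prior odds × likelihood ratio, so prior odds = posterior odds ÷ LR.
Posterior odds = 0.745/(1−0.745) = 2.9216. LR = 0.82/0.12 = 6.8333.
Prior odds = 2.9216/6.8333 = 0.4276, so P(C) = 0.4276/(1+0.4276) ≈ 0.30.

P(C) = 0.30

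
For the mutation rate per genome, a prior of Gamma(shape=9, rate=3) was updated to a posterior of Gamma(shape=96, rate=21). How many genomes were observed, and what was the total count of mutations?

Gamma–Poisson conjugacy: posterior shape = α + Σxᵢ, posterior rate = β + n.
Matching: Σxᵢ = 96 − 9 = 87 and n = 21 − 3 = 18.

n = 18 genomes with total 87 mutations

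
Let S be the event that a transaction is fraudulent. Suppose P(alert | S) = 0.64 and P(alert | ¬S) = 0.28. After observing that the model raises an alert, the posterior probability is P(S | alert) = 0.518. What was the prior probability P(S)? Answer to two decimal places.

P(S) = 0.32

In odds form, posterior odds = prior odds × likelihood ratio, so prior odds = posterior odds ÷ LR.
Posterior odds = 0.518/(1−0.518) = 1.0747. LR = 0.64/0.28 = 2.2857.
Prior odds = 1.0747/2.2857 = 0.4702, so P(S) = 0.4702/(1+0.4702) ≈ 0.32.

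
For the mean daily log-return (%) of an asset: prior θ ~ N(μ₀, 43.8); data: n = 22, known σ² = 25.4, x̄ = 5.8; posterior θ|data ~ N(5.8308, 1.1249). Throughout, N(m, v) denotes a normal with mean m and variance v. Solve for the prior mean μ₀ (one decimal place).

μ₀ = 7.0

With known observation variance, the Normal–Normal posterior has precision τ_n = τ₀ + n/σ² and mean μ_n = (τ₀μ₀ + (n/σ²)x̄)/τ_n.
Here τ₀ = 1/43.8 = 0.022831 and τ_data = 22/25.4 = 0.866142, so τ_n = 0.888973.
Rearranging for μ₀: μ₀ = (μ_n·τ_n − τ_data·x̄)/τ₀ = (5.8308·0.888973 − 0.866142·5.8) / 0.022831 = 0.159800/0.022831 ≈ 7.0.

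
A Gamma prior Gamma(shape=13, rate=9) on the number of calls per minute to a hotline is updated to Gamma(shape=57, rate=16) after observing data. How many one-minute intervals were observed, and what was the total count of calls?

n = 7 one-minute intervals with total 44 calls

A Gamma(α, β) prior (rate parametrization) on a Poisson rate with n observations summing to S gives posterior Gamma(α+S, β+n).
Matching: Σxᵢ = 57 − 13 = 44 and n = 16 − 9 = 7.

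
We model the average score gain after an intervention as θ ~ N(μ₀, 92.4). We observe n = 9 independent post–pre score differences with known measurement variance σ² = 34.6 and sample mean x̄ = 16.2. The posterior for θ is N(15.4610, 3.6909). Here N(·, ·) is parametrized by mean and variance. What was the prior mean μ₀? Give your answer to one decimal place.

μ₀ = -2.3

With known observation variance, the Normal–Normal posterior has precision τ_n = τ₀ + n/σ² and mean μ_n = (τ₀μ₀ + (n/σ²)x̄)/τ_n.
Here τ₀ = 1/92.4 = 0.010823 and τ_data = 9/34.6 = 0.260116, so τ_n = 0.270939.
Rearranging for μ₀: μ₀ = (μ_n·τ_n − τ_data·x̄)/τ₀ = (15.4610·0.270939 − 0.260116·16.2) / 0.010823 = -0.024891/0.010823 ≈ -2.3.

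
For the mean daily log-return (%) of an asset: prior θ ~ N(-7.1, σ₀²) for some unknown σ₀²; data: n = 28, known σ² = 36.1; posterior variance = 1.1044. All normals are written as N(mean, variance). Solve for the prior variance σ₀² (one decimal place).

Posterior precision equals prior precision plus data precision: 1/σ_n² = 1/σ₀² + n/σ².
So 1/σ₀² = 1/1.1044 − 28/36.1 = 0.905469 − 0.775623 = 0.129846.
Hence σ₀² = 1/0.129846 ≈ 7.7.

σ₀² = 7.7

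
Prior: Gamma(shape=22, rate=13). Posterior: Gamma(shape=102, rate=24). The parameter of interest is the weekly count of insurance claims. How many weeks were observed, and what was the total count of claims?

n = 11 weeks with total 80 claims

A Gamma(α, β) prior (rate parametrization) on a Poisson rate with n observations summing to S gives posterior Gamma(α+S, β+n).
Matching: Σxᵢ = 102 − 22 = 80 and n = 24 − 13 = 11.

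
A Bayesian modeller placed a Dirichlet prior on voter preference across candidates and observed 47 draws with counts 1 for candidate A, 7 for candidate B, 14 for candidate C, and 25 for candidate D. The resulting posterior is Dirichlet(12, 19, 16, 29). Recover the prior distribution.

Dirichlet(11, 12, 2, 4)

For a Dirichlet(α) prior with multinomial counts c, the posterior is Dirichlet(α + c) componentwise.
Subtract each count from the matching posterior parameter: 12−1=11, 19−7=12, 16−14=2, 29−25=4.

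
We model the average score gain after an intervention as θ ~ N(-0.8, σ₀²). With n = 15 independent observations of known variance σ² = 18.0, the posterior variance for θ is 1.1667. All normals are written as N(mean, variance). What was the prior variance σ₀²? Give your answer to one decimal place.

σ₀² = 42.0

Posterior precision equals prior precision plus data precision: 1/σ_n² = 1/σ₀² + n/σ².
So 1/σ₀² = 1/1.1667 − 15/18.0 = 0.857118 − 0.833333 = 0.023785.
Hence σ₀² = 1/0.023785 ≈ 42.0.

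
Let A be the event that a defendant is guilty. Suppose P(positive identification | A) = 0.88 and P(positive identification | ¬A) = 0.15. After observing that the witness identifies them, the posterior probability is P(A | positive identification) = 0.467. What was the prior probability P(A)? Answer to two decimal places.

In odds form, posterior odds = prior odds × likelihood ratio, so prior odds = posterior odds ÷ LR.
Posterior odds = 0.467/(1−0.467) = 0.8762. LR = 0.88/0.15 = 5.8667.
Prior odds = 0.8762/5.8667 = 0.1494, so P(A) = 0.1494/(1+0.1494) ≈ 0.13.

P(A) = 0.13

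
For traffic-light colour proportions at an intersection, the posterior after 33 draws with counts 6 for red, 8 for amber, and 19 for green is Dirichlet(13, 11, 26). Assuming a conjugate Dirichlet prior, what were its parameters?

Dirichlet(7, 3, 7)

For a Dirichlet(α) prior with multinomial counts c, the posterior is Dirichlet(α + c) componentwise.
Subtract each count from the matching posterior parameter: 13−6=7, 11−8=3, 26−19=7.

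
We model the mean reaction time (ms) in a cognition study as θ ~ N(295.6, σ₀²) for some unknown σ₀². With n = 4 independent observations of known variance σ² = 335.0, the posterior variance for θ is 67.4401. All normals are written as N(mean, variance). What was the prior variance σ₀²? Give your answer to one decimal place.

σ₀² = 346.3

Posterior precision equals prior precision plus data precision: 1/σ_n² = 1/σ₀² + n/σ².
So 1/σ₀² = 1/67.4401 − 4/335.0 = 0.014828 − 0.011940 = 0.002888.
Hence σ₀² = 1/0.002888 ≈ 346.3.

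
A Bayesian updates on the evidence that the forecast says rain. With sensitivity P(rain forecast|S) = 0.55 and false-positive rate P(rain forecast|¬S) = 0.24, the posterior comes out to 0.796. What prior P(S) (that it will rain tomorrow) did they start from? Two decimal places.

P(S) = 0.63

Bayes' rule in odds form gives O(S|E) = O(S)·[P(E|S)/P(E|¬S)], hence O(S) = O(S|E)/LR.
Posterior odds = 0.796/(1−0.796) = 3.9020. LR = 0.55/0.24 = 2.2917.
Prior odds = 3.9020/2.2917 = 1.7027, so P(S) = 1.7027/(1+1.7027) ≈ 0.63.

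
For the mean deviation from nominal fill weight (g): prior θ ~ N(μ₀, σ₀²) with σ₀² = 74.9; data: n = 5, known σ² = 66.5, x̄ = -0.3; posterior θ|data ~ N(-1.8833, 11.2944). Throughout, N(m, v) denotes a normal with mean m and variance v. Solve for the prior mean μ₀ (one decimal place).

μ₀ = -10.8

With known observation variance, the Normal–Normal posterior has precision τ_n = τ₀ + n/σ² and mean μ_n = (τ₀μ₀ + (n/σ²)x̄)/τ_n.
Here τ₀ = 1/74.9 = 0.013351 and τ_data = 5/66.5 = 0.075188, so τ_n = 0.088539.
Rearranging for μ₀: μ₀ = (μ_n·τ_n − τ_data·x̄)/τ₀ = (-1.8833·0.088539 − 0.075188·-0.3) / 0.013351 = -0.144189/0.013351 ≈ -10.8.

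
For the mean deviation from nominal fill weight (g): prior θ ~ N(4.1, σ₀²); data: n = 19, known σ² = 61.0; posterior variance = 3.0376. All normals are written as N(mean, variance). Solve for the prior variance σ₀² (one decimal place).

For the Normal–Normal model with known σ², precisions add: τ_n = τ₀ + n/σ².
So 1/σ₀² = 1/3.0376 − 19/61.0 = 0.329207 − 0.311475 = 0.017732.
Hence σ₀² = 1/0.017732 ≈ 56.4.

σ₀² = 56.4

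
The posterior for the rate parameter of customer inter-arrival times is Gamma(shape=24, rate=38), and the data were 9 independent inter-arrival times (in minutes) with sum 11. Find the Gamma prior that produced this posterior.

Gamma–exponential conjugacy: posterior shape = α + n, posterior rate = β + Σtᵢ.
So α = 24 − 9 = 15 and β = 38 − 11 = 27.

Gamma(shape=15, rate=27)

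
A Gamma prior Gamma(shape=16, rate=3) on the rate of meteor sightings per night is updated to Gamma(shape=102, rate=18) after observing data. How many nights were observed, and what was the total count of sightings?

n = 15 nights with total 86 sightings

A Gamma(α, β) prior (rate parametrization) on a Poisson rate with n observations summing to S gives posterior Gamma(α+S, β+n).
Matching: Σxᵢ = 102 − 16 = 86 and n = 18 − 3 = 15.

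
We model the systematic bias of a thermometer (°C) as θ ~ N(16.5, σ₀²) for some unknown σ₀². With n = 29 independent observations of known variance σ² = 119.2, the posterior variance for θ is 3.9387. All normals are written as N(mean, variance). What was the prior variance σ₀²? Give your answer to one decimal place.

σ₀² = 94.3

For the Normal–Normal model with known σ², precisions add: τ_n = τ₀ + n/σ².
So 1/σ₀² = 1/3.9387 − 29/119.2 = 0.253891 − 0.243289 = 0.010602.
Hence σ₀² = 1/0.010602 ≈ 94.3.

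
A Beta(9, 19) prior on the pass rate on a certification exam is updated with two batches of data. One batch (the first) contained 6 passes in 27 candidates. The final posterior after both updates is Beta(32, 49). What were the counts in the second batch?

17 passes and 9 failures

Because Beta–binomial updating is additive in the counts, the combined data contributed (α_post−α_prior, β_post−β_prior) successes and failures.
Total across both batches: 32−9=23 passes, 49−19=30 failures.
Subtract the first batch: 23−6=17 passes and 30−21=9 failures.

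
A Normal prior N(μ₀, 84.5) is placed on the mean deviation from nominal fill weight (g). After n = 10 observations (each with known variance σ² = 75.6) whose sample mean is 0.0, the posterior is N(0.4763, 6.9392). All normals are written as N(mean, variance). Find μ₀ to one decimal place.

The posterior mean is a precision-weighted average: μ_n = (τ₀μ₀ + τ_data·x̄)/(τ₀+τ_data), with τ₀=1/σ₀² and τ_data=n/σ².
Here τ₀ = 1/84.5 = 0.011834 and τ_data = 10/75.6 = 0.132275, so τ_n = 0.144109.
Rearranging for μ₀: μ₀ = (μ_n·τ_n − τ_data·x̄)/τ₀ = (0.4763·0.144109 − 0.132275·0.0) / 0.011834 = 0.068639/0.011834 ≈ 5.8.

μ₀ = 5.8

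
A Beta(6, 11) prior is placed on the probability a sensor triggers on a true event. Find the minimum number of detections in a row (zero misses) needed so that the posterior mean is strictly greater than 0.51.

After k detections and 0 misses the posterior is Beta(6+k, 11), with mean (6+k)/(6+11+k).
Set (6+k)/(17+k) > 0.51 and solve: k > (0.51·17 − 6)/(1 − 0.51) = 5.449.
The smallest integer exceeding 5.449 is 6.

k = 6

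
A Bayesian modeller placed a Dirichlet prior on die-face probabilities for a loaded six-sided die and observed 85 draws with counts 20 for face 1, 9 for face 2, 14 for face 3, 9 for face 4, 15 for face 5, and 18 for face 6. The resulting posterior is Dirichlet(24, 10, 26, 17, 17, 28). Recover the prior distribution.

For a Dirichlet(α) prior with multinomial counts c, the posterior is Dirichlet(α + c) componentwise.
Subtract each count from the matching posterior parameter: 24−20=4, 10−9=1, 26−14=12, 17−9=8, 17−15=2, 28−18=10.

Dirichlet(4, 1, 12, 8, 2, 10)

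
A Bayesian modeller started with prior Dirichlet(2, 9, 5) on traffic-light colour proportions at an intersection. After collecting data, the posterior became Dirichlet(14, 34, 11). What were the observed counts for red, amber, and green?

For a Dirichlet(α) prior with multinomial counts c, the posterior is Dirichlet(α + c) componentwise.
Counts are posterior − prior componentwise: 14−2=12, 34−9=25, 11−5=6.

counts (12, 25, 6)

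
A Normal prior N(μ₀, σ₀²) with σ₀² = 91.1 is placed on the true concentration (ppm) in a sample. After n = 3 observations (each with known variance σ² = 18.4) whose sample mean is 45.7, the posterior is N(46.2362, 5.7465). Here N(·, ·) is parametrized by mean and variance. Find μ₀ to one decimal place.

μ₀ = 54.2

The posterior mean is a precision-weighted average: μ_n = (τ₀μ₀ + τ_data·x̄)/(τ₀+τ_data), with τ₀=1/σ₀² and τ_data=n/σ².
Here τ₀ = 1/91.1 = 0.010977 and τ_data = 3/18.4 = 0.163043, so τ_n = 0.174020.
Rearranging for μ₀: μ₀ = (μ_n·τ_n − τ_data·x̄)/τ₀ = (46.2362·0.174020 − 0.163043·45.7) / 0.010977 = 0.594958/0.010977 ≈ 54.2.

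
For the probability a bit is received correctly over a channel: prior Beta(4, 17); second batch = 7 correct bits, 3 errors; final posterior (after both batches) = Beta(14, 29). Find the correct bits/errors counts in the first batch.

Because Beta–binomial updating is additive in the counts, the combined data contributed (α_post−α_prior, β_post−β_prior) successes and failures.
Total across both batches: 14−4=10 correct bits, 29−17=12 errors.
Subtract the second batch: 10−7=3 correct bits and 12−3=9 errors.

3 correct bits and 9 errors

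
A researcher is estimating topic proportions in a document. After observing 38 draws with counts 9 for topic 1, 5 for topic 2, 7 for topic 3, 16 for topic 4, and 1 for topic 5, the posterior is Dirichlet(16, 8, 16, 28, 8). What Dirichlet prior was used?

For a Dirichlet(α) prior with multinomial counts c, the posterior is Dirichlet(α + c) componentwise.
Subtract each count from the matching posterior parameter: 16−9=7, 8−5=3, 16−7=9, 28−16=12, 8−1=7.

Dirichlet(7, 3, 9, 12, 7)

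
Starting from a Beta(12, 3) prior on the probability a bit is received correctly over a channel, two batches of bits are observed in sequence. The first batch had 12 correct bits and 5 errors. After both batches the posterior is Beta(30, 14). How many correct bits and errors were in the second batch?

6 correct bits and 6 errors

Sequential conjugate updates are equivalent to a single update on the pooled data, so total successes = posterior α − prior α and total failures = posterior β − prior β.
Total across both batches: 30−12=18 correct bits, 14−3=11 errors.
Subtract the first batch: 18−12=6 correct bits and 11−5=6 errors.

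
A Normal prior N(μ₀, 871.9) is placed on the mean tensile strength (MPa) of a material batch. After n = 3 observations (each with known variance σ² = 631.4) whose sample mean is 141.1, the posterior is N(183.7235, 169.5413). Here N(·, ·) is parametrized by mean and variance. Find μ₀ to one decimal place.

μ₀ = 360.3

With known observation variance, the Normal–Normal posterior has precision τ_n = τ₀ + n/σ² and mean μ_n = (τ₀μ₀ + (n/σ²)x̄)/τ_n.
Here τ₀ = 1/871.9 = 0.001147 and τ_data = 3/631.4 = 0.004751, so τ_n = 0.005898.
Rearranging for μ₀: μ₀ = (μ_n·τ_n − τ_data·x̄)/τ₀ = (183.7235·0.005898 − 0.004751·141.1) / 0.001147 = 0.413235/0.001147 ≈ 360.3.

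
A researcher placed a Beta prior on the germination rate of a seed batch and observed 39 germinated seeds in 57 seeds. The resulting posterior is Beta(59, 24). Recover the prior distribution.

Under Beta–binomial conjugacy the posterior parameters are (a+s, b+f).
So a = 59 − 39 = 20 and b = 24 − 18 = 6.

Beta(20, 6)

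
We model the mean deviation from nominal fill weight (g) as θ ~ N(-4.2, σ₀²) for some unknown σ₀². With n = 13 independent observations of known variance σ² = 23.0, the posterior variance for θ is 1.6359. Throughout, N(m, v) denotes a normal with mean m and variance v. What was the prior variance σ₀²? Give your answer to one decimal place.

σ₀² = 21.7

Posterior precision equals prior precision plus data precision: 1/σ_n² = 1/σ₀² + n/σ².
So 1/σ₀² = 1/1.6359 − 13/23.0 = 0.611284 − 0.565217 = 0.046067.
Hence σ₀² = 1/0.046067 ≈ 21.7.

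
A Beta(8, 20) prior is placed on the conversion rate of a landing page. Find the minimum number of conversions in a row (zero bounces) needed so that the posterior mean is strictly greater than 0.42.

k = 7

After k conversions and 0 bounces the posterior is Beta(8+k, 20), with mean (8+k)/(8+20+k).
Set (8+k)/(28+k) > 0.42 and solve: k > (0.42·28 − 8)/(1 − 0.42) = 6.483.
The smallest integer exceeding 6.483 is 7.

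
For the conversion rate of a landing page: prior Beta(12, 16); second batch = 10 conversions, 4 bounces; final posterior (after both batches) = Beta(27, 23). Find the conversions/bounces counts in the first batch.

Because Beta–binomial updating is additive in the counts, the combined data contributed (α_post−α_prior, β_post−β_prior) successes and failures.
Total across both batches: 27−12=15 conversions, 23−16=7 bounces.
Subtract the second batch: 15−10=5 conversions and 7−4=3 bounces.

5 conversions and 3 bounces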